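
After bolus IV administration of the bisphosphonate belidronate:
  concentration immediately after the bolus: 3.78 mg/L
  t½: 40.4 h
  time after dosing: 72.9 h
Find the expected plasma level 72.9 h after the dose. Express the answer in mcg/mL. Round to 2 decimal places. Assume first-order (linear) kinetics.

k = ln2 / t½ = 0.693147 / 40.4 = 0.01716 h⁻¹
C = C₀ · e^(−k·t) = 3.780 × e^(−0.01716 × 72.9)
  = 3.780 × 0.2862 = 1.082 mg/L
(1.082 mg/L = 1.082 mcg/mL)

1.08 mcg/mL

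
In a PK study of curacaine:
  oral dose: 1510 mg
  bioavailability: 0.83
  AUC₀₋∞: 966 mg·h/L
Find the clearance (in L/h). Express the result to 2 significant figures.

1.3 L/h

CL = F·Dose / AUC = 0.83 × 1510 / 966 = 1.297 L/h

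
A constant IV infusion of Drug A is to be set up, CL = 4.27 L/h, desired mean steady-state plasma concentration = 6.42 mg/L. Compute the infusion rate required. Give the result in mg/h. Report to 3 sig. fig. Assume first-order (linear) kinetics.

At steady state, infusion rate R₀ = Css × CL = 6.42 × 4.270 = 27.41 mg/h

27.4 mg/h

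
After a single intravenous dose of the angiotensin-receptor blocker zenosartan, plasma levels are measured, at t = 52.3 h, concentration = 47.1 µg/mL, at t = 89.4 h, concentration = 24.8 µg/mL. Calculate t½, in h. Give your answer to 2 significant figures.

40 h

k = ln(C₁/C₂) / (t₂ − t₁) = ln(47.1/24.8) / (89.4 − 52.3)
  = 0.6414 / 37.10 = 0.01729 h⁻¹
t½ = ln2 / k = 0.693147 / 0.01729 = 40.09 h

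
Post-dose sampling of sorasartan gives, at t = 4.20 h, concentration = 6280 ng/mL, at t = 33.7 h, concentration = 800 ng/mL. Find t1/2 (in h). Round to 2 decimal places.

k = ln(C₁/C₂) / (t₂ − t₁) = ln(6280/800) / (33.7 − 4.20)
  = 2.061 / 29.50 = 0.06986 h⁻¹
t½ = ln2 / k = 0.693147 / 0.06986 = 9.922 h

9.92 h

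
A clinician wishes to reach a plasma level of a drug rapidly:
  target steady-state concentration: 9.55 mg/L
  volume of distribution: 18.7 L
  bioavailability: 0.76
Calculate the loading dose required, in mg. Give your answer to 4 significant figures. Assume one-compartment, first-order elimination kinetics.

235.0 mg

LD = Css × Vd / F = 9.55 × 18.7 / 0.76 = 235.0 mg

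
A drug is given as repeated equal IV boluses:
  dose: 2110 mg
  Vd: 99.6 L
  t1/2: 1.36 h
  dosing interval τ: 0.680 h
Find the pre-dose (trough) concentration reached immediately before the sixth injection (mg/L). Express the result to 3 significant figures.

C₀ per dose = Dose / Vd = 2110 / 99.6 = 21.18 mg/L
k = ln2 / t½ = 0.693147 / 1.36 = 0.5097 h⁻¹
Fraction remaining after one interval: r = e^(−kτ) = e^(−0.5097 × 0.680) = 0.7071
Before dose 6, 5 doses have been given (aged 1τ, 2τ, 3τ, 4τ, 5τ).
C_trough = C₀ × (r + r² + … + r^5) = C₀ × r(1−r^5)/(1−r)
        = 21.18 × 0.7071 × (1 − 0.1768) / (1 − 0.7071) = 42.09 mg/L

42.1 mg/L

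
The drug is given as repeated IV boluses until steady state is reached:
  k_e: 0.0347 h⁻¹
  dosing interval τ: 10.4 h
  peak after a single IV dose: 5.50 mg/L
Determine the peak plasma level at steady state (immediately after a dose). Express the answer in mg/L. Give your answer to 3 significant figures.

18.2 mg/L

e^(−kτ) = e^(−0.03470 × 10.4) = 0.6971
Accumulation ratio R = 1 / (1 − e^(−kτ)) = 1 / (1 − 0.6971) = 3.301
Steady-state peak = C₀ × R = 5.50 × 3.301 = 18.16 mg/L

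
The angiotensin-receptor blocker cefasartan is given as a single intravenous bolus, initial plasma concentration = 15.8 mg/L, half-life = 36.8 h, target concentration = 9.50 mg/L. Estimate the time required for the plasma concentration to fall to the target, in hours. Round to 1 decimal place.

27.0 h

k = ln2 / t½ = 0.693147 / 36.8 = 0.01884 h⁻¹
t = ln(C₀ / C) / k = ln(15.80 / 9.50) / 0.01884
  = ln(1.663) / 0.01884 = 0.5086 / 0.01884 = 27.00 h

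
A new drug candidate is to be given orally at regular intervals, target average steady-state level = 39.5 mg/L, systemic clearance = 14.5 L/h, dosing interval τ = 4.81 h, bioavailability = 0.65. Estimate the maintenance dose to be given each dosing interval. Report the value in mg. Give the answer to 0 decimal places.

At steady state, F × (Dose/τ) = Css × CL.
Dose = Css × CL × τ / F = 39.5 × 14.50 × 4.81 / 0.65 = 4238 mg

4238 mg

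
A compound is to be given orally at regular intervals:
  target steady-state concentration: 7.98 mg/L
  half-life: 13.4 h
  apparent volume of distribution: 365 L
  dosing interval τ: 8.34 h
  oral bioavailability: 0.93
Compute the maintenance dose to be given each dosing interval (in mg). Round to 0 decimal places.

1351 mg

k = ln2 / t½ = 0.693147 / 13.4 = 0.05173 h⁻¹
CL = k × Vd = 0.05173 × 365 = 18.88 L/h
At steady state, F × (Dose/τ) = Css × CL.
Dose = Css × CL × τ / F = 7.98 × 18.88 × 8.34 / 0.93 = 1351 mg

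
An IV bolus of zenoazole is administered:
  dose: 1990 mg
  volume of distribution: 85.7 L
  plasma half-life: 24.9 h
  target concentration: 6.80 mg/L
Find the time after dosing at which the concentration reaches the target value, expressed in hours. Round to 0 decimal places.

44 h

C₀ = Dose / Vd = 1990 / 85.7 = 23.22 mg/L
k = ln2 / t½ = 0.693147 / 24.9 = 0.02784 h⁻¹
t = ln(C₀ / C) / k = ln(23.22 / 6.80) / 0.02784
  = ln(3.415) / 0.02784 = 1.228 / 0.02784 = 44.11 h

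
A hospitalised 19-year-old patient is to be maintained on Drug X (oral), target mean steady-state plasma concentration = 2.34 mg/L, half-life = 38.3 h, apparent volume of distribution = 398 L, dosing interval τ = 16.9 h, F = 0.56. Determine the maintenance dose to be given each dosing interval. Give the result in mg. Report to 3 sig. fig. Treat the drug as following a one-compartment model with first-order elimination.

509 mg

k = ln2 / t½ = 0.693147 / 38.3 = 0.01810 h⁻¹
CL = k × Vd = 0.01810 × 398 = 7.204 L/h
At steady state, F × (Dose/τ) = Css × CL.
Dose = Css × CL × τ / F = 2.34 × 7.204 × 16.9 / 0.56 = 508.7 mg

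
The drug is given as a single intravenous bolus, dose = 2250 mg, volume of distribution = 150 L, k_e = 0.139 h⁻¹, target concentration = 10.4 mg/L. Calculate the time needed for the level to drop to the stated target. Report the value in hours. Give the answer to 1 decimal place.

C₀ = Dose / Vd = 2250 / 150 = 15.00 mg/L
t = ln(C₀ / C) / k = ln(15.00 / 10.4) / 0.1390
  = ln(1.442) / 0.1390 = 0.3660 / 0.1390 = 2.633 h

2.6 h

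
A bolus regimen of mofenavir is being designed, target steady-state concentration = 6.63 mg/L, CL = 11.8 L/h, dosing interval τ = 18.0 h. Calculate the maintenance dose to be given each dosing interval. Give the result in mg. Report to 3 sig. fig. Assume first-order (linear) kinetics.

At steady state, Dose/τ = Css × CL.
Dose = Css × CL × τ = 6.63 × 11.80 × 18.0 = 1408 mg

1410 mg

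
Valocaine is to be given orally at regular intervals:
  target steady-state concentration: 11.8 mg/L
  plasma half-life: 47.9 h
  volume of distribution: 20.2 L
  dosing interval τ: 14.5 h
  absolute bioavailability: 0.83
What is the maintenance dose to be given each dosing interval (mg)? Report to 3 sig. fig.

k = ln2 / t½ = 0.693147 / 47.9 = 0.01447 h⁻¹
CL = k × Vd = 0.01447 × 20.2 = 0.2923 L/h
At steady state, F × (Dose/τ) = Css × CL.
Dose = Css × CL × τ / F = 11.8 × 0.2923 × 14.5 / 0.83 = 60.26 mg

60.3 mg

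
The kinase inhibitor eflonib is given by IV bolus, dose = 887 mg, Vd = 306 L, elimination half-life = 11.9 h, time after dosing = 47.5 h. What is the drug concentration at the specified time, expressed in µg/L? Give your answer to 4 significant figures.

C₀ = Dose / Vd = 887.0 / 306 = 2.899 mg/L
k = ln2 / t½ = 0.693147 / 11.9 = 0.05825 h⁻¹
C = C₀ · e^(−k·t) = 2.899 × e^(−0.05825 × 47.5)
  = 2.899 × 0.06286 = 0.1822 mg/L
Convert: 0.1822 mg/L × 1000 = 182.2 µg/L

182.2 µg/L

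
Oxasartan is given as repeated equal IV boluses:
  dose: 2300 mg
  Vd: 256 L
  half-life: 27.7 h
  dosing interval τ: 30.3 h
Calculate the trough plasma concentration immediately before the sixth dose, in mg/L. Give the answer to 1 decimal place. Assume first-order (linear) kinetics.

7.7 mg/L

C₀ per dose = Dose / Vd = 2300 / 256 = 8.984 mg/L
k = ln2 / t½ = 0.693147 / 27.7 = 0.02502 h⁻¹
Fraction remaining after one interval: r = e^(−kτ) = e^(−0.02502 × 30.3) = 0.4686
Before dose 6, 5 doses have been given (aged 1τ, 2τ, 3τ, 4τ, 5τ).
C_trough = C₀ × (r + r² + … + r^5) = C₀ × r(1−r^5)/(1−r)
        = 8.984 × 0.4686 × (1 − 0.02259) / (1 − 0.4686) = 7.743 mg/L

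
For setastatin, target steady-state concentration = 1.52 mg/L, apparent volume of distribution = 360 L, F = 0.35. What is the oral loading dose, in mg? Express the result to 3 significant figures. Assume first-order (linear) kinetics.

LD = Css × Vd / F = 1.52 × 360 / 0.35 = 1563 mg

1560 mg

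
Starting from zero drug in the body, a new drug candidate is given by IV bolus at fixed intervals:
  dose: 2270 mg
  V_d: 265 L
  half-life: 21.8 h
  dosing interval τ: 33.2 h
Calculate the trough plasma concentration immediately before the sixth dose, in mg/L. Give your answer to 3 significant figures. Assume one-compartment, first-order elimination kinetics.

4.55 mg/L

C₀ per dose = Dose / Vd = 2270 / 265 = 8.566 mg/L
k = ln2 / t½ = 0.693147 / 21.8 = 0.03180 h⁻¹
Fraction remaining after one interval: r = e^(−kτ) = e^(−0.03180 × 33.2) = 0.3479
Before dose 6, 5 doses have been given (aged 1τ, 2τ, 3τ, 4τ, 5τ).
C_trough = C₀ × (r + r² + … + r^5) = C₀ × r(1−r^5)/(1−r)
        = 8.566 × 0.3479 × (1 − 0.005097) / (1 − 0.3479) = 4.547 mg/L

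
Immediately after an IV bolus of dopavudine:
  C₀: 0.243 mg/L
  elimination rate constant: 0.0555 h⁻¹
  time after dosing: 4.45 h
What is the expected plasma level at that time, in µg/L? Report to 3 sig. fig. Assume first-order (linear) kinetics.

190 µg/L

C = C₀ · e^(−k·t) = 0.2430 × e^(−0.05550 × 4.45)
  = 0.2430 × 0.7812 = 0.1898 mg/L
Convert: 0.1898 mg/L × 1000 = 189.8 µg/L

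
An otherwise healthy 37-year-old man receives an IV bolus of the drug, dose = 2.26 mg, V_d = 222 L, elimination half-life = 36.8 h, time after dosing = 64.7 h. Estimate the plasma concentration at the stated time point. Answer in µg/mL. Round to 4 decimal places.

C₀ = Dose / Vd = 2.260 / 222 = 0.01018 mg/L
k = ln2 / t½ = 0.693147 / 36.8 = 0.01884 h⁻¹
C = C₀ · e^(−k·t) = 0.01018 × e^(−0.01884 × 64.7)
  = 0.01018 × 0.2955 = 0.003008 mg/L
(0.003008 mg/L = 0.003008 µg/mL)

0.0030 µg/mL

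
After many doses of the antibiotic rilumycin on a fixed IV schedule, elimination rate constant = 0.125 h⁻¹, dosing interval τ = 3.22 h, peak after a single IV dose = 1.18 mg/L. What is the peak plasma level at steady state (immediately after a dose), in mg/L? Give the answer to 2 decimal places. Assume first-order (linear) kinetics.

3.56 mg/L

e^(−kτ) = e^(−0.1250 × 3.22) = 0.6686
Accumulation ratio R = 1 / (1 − e^(−kτ)) = 1 / (1 − 0.6686) = 3.018
Steady-state peak = C₀ × R = 1.18 × 3.018 = 3.561 mg/L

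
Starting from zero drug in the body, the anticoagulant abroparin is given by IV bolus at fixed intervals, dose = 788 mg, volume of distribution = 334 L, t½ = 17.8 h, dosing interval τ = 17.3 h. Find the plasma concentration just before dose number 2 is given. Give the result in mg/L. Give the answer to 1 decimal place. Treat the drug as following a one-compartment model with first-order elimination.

C₀ per dose = Dose / Vd = 788 / 334 = 2.359 mg/L
k = ln2 / t½ = 0.693147 / 17.8 = 0.03894 h⁻¹
Fraction remaining after one interval: r = e^(−kτ) = e^(−0.03894 × 17.3) = 0.5098
Before dose 2, 1 dose has been given (aged 1τ).
C_trough = C₀ × r = 2.359 × 0.5098 = 1.203 mg/L

1.2 mg/L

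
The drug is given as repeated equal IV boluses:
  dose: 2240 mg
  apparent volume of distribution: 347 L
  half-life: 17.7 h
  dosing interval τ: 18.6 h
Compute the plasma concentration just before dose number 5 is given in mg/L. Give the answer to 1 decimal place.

C₀ per dose = Dose / Vd = 2240 / 347 = 6.455 mg/L
k = ln2 / t½ = 0.693147 / 17.7 = 0.03916 h⁻¹
Fraction remaining after one interval: r = e^(−kτ) = e^(−0.03916 × 18.6) = 0.4827
Before dose 5, 4 doses have been given (aged 1τ, 2τ, 3τ, 4τ).
C_trough = C₀ × (r + r² + … + r^4) = C₀ × r(1−r^4)/(1−r)
        = 6.455 × 0.4827 × (1 − 0.05429) / (1 − 0.4827) = 5.696 mg/L

5.7 mg/L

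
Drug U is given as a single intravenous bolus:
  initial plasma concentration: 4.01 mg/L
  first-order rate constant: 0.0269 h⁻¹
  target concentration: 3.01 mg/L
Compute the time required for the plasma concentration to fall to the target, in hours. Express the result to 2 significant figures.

t = ln(C₀ / C) / k = ln(4.010 / 3.01) / 0.02690
  = ln(1.332) / 0.02690 = 0.2867 / 0.02690 = 10.66 h

11 h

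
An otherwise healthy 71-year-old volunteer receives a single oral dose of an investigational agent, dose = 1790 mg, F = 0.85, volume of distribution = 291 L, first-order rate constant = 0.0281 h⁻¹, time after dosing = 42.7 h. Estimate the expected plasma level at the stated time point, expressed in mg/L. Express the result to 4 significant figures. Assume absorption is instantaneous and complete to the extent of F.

Amount reaching circulation = F × Dose = 0.85 × 1790 = 1522 mg
C₀ = F·Dose / Vd = 1522 / 291 = 5.230 mg/L
C = C₀ · e^(−k·t) = 5.230 × e^(−0.02810 × 42.7)
  = 5.230 × 0.3012 = 1.575 mg/L

1.575 mg/L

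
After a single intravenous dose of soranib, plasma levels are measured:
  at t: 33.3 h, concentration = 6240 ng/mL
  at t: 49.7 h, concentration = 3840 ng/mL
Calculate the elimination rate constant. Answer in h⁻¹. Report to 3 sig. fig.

k = ln(C₁/C₂) / (t₂ − t₁) = ln(6240/3840) / (49.7 − 33.3)
  = 0.4855 / 16.40 = 0.02960 h⁻¹

0.0296 h⁻¹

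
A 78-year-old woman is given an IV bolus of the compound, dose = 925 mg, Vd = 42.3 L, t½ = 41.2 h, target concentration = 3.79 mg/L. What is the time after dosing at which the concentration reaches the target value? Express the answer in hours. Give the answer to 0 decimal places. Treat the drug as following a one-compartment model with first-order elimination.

C₀ = Dose / Vd = 925.0 / 42.3 = 21.87 mg/L
k = ln2 / t½ = 0.693147 / 41.2 = 0.01682 h⁻¹
t = ln(C₀ / C) / k = ln(21.87 / 3.79) / 0.01682
  = ln(5.770) / 0.01682 = 1.753 / 0.01682 = 104.2 h

104 h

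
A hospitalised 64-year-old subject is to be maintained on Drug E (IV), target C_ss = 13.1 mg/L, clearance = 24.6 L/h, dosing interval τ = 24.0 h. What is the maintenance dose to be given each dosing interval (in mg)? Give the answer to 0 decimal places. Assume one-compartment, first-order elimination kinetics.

7734 mg

At steady state, Dose/τ = Css × CL.
Dose = Css × CL × τ = 13.1 × 24.60 × 24.0 = 7734 mg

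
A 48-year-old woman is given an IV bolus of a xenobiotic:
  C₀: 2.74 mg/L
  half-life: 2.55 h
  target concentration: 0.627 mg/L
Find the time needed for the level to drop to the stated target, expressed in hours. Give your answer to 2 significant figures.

5.4 h

k = ln2 / t½ = 0.693147 / 2.55 = 0.2718 h⁻¹
t = ln(C₀ / C) / k = ln(2.740 / 0.627) / 0.2718
  = ln(4.370) / 0.2718 = 1.475 / 0.2718 = 5.427 h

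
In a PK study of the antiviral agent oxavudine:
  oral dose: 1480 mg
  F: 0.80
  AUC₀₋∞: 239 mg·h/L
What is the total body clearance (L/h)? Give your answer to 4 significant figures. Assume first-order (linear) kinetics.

4.954 L/h

CL = F·Dose / AUC = 0.80 × 1480 / 239 = 4.954 L/h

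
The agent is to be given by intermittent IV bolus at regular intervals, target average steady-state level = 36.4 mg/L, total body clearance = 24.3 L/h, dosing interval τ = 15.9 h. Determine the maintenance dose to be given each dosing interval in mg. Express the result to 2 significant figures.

At steady state, Dose/τ = Css × CL.
Dose = Css × CL × τ = 36.4 × 24.30 × 15.9 = 14060 mg

14000 mg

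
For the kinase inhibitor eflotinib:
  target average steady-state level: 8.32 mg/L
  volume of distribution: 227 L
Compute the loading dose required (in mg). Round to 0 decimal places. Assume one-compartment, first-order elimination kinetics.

1889 mg

LD = Css × Vd = 8.32 × 227 = 1889 mg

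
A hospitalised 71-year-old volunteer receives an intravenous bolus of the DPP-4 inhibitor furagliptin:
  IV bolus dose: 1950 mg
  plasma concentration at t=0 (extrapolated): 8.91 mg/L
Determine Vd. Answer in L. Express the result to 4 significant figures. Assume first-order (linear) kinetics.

Vd = Dose / C₀ = 1950 / 8.91 = 218.9 L

218.9 L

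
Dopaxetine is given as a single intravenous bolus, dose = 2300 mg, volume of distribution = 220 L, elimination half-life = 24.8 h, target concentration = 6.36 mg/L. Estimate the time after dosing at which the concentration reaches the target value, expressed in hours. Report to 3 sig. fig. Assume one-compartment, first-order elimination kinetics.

17.8 h

C₀ = Dose / Vd = 2300 / 220 = 10.45 mg/L
k = ln2 / t½ = 0.693147 / 24.8 = 0.02795 h⁻¹
t = ln(C₀ / C) / k = ln(10.45 / 6.36) / 0.02795
  = ln(1.643) / 0.02795 = 0.4965 / 0.02795 = 17.76 h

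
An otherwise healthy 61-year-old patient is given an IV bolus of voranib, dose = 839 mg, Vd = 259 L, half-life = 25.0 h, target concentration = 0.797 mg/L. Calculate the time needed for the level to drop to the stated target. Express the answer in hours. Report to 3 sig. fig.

50.6 h

C₀ = Dose / Vd = 839.0 / 259 = 3.239 mg/L
k = ln2 / t½ = 0.693147 / 25.0 = 0.02773 h⁻¹
t = ln(C₀ / C) / k = ln(3.239 / 0.797) / 0.02773
  = ln(4.064) / 0.02773 = 1.402 / 0.02773 = 50.56 h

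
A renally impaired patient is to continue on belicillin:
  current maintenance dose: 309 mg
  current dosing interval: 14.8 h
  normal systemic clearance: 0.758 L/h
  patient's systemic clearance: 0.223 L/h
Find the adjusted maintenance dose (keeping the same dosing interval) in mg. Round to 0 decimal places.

To keep the same average steady-state level, dosing rate must scale with clearance.
CL ratio = 0.223 / 0.758 = 0.2942
New dose (same interval) = 309 × 0.2942 = 90.91 mg

91 mg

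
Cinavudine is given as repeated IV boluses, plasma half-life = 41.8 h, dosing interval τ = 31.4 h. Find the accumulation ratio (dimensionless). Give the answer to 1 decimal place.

k = ln2 / t½ = 0.693147 / 41.8 = 0.01658 h⁻¹
e^(−kτ) = e^(−0.01658 × 31.4) = 0.5942
Accumulation ratio R = 1 / (1 − e^(−kτ)) = 1 / (1 − 0.5942) = 2.464

2.5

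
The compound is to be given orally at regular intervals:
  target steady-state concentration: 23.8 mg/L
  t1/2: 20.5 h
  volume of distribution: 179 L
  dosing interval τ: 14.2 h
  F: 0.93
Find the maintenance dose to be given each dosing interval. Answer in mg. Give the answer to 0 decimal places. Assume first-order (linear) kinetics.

k = ln2 / t½ = 0.693147 / 20.5 = 0.03381 h⁻¹
CL = k × Vd = 0.03381 × 179 = 6.052 L/h
At steady state, F × (Dose/τ) = Css × CL.
Dose = Css × CL × τ / F = 23.8 × 6.052 × 14.2 / 0.93 = 2199 mg

2199 mg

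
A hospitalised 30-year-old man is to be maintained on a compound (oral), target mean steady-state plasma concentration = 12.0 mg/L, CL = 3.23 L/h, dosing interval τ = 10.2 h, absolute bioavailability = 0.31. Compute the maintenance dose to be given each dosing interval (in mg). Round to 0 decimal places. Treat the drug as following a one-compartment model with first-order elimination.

1275 mg

At steady state, F × (Dose/τ) = Css × CL.
Dose = Css × CL × τ / F = 12.0 × 3.230 × 10.2 / 0.31 = 1275 mg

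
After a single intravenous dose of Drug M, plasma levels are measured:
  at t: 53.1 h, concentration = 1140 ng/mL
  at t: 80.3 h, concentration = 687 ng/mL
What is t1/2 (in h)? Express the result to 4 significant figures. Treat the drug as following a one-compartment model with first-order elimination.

k = ln(C₁/C₂) / (t₂ − t₁) = ln(1140/687) / (80.3 − 53.1)
  = 0.5064 / 27.20 = 0.01862 h⁻¹
t½ = ln2 / k = 0.693147 / 0.01862 = 37.23 h

37.23 h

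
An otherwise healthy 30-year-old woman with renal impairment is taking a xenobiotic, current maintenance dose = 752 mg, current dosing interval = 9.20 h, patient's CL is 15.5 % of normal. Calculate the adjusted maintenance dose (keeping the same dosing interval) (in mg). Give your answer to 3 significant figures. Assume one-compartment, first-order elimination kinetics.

To keep the same average steady-state level, dosing rate must scale with clearance.
CL ratio = 15.5 / 100 = 0.1550
New dose (same interval) = 752 × 0.1550 = 116.6 mg

117 mg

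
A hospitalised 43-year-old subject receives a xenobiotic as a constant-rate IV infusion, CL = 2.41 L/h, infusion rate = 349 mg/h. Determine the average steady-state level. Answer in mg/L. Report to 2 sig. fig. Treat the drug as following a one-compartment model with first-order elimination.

140 mg/L

At steady state Css = R₀ / CL = 349 / 2.410 = 144.8 mg/L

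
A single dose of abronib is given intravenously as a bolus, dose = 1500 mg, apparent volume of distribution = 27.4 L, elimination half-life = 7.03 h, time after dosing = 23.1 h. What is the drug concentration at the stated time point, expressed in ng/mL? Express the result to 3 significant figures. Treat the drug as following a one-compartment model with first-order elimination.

C₀ = Dose / Vd = 1500 / 27.4 = 54.74 mg/L
k = ln2 / t½ = 0.693147 / 7.03 = 0.09860 h⁻¹
C = C₀ · e^(−k·t) = 54.74 × e^(−0.09860 × 23.1)
  = 54.74 × 0.1025 = 5.611 mg/L
Convert: 5.611 mg/L × 1000 = 5611 ng/mL

5610 ng/mL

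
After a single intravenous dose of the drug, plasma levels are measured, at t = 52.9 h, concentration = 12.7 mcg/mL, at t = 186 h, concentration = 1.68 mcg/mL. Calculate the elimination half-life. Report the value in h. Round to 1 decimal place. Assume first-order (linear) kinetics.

45.6 h

k = ln(C₁/C₂) / (t₂ − t₁) = ln(12.7/1.68) / (186 − 52.9)
  = 2.023 / 133.1 = 0.01520 h⁻¹
t½ = ln2 / k = 0.693147 / 0.01520 = 45.60 h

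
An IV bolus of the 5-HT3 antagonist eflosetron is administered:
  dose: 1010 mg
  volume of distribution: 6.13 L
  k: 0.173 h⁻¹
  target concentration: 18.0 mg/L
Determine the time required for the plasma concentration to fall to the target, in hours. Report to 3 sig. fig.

C₀ = Dose / Vd = 1010 / 6.13 = 164.8 mg/L
t = ln(C₀ / C) / k = ln(164.8 / 18.0) / 0.1730
  = ln(9.156) / 0.1730 = 2.214 / 0.1730 = 12.80 h

12.8 h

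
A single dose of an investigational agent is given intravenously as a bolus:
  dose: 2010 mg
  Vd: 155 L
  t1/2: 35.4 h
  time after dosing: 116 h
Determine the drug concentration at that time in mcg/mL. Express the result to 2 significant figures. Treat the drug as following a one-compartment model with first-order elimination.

C₀ = Dose / Vd = 2010 / 155 = 12.97 mg/L
k = ln2 / t½ = 0.693147 / 35.4 = 0.01958 h⁻¹
C = C₀ · e^(−k·t) = 12.97 × e^(−0.01958 × 116)
  = 12.97 × 0.1032 = 1.339 mg/L
(1.339 mg/L = 1.339 mcg/mL)

1.3 mcg/mL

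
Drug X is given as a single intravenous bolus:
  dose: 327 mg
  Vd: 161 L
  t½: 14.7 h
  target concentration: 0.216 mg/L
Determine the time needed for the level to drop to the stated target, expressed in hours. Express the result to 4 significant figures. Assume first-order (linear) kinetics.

C₀ = Dose / Vd = 327.0 / 161 = 2.031 mg/L
k = ln2 / t½ = 0.693147 / 14.7 = 0.04715 h⁻¹
t = ln(C₀ / C) / k = ln(2.031 / 0.216) / 0.04715
  = ln(9.403) / 0.04715 = 2.241 / 0.04715 = 47.53 h

47.53 h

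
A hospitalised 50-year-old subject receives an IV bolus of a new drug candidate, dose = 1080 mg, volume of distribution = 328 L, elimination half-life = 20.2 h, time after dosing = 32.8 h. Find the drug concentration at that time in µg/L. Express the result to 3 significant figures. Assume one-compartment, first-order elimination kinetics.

C₀ = Dose / Vd = 1080 / 328 = 3.293 mg/L
k = ln2 / t½ = 0.693147 / 20.2 = 0.03431 h⁻¹
C = C₀ · e^(−k·t) = 3.293 × e^(−0.03431 × 32.8)
  = 3.293 × 0.3245 = 1.069 mg/L
Convert: 1.069 mg/L × 1000 = 1069 µg/L

1070 µg/L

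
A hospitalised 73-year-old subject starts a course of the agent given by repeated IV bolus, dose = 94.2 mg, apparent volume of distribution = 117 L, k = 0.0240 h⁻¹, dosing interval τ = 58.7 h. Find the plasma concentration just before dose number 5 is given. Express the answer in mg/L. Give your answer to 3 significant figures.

C₀ per dose = Dose / Vd = 94.2 / 117 = 0.8051 mg/L
Fraction remaining after one interval: r = e^(−kτ) = e^(−0.02400 × 58.7) = 0.2444
Before dose 5, 4 doses have been given (aged 1τ, 2τ, 3τ, 4τ).
C_trough = C₀ × (r + r² + … + r^4) = C₀ × r(1−r^4)/(1−r)
        = 0.8051 × 0.2444 × (1 − 0.003568) / (1 − 0.2444) = 0.2595 mg/L

0.260 mg/L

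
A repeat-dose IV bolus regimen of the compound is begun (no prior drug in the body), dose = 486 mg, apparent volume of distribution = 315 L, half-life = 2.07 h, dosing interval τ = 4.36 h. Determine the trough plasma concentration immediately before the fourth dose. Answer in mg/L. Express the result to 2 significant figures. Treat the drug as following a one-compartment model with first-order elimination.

0.46 mg/L

C₀ per dose = Dose / Vd = 486 / 315 = 1.543 mg/L
k = ln2 / t½ = 0.693147 / 2.07 = 0.3349 h⁻¹
Fraction remaining after one interval: r = e^(−kτ) = e^(−0.3349 × 4.36) = 0.2322
Before dose 4, 3 doses have been given (aged 1τ, 2τ, 3τ).
C_trough = C₀ × (r + r² + … + r^3) = C₀ × r(1−r^3)/(1−r)
        = 1.543 × 0.2322 × (1 − 0.01252) / (1 − 0.2322) = 0.4608 mg/L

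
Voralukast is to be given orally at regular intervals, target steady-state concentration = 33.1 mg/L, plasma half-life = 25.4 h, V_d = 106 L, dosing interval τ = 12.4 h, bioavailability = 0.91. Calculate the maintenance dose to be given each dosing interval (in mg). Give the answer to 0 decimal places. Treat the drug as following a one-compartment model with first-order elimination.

k = ln2 / t½ = 0.693147 / 25.4 = 0.02729 h⁻¹
CL = k × Vd = 0.02729 × 106 = 2.893 L/h
At steady state, F × (Dose/τ) = Css × CL.
Dose = Css × CL × τ / F = 33.1 × 2.893 × 12.4 / 0.91 = 1305 mg

1305 mg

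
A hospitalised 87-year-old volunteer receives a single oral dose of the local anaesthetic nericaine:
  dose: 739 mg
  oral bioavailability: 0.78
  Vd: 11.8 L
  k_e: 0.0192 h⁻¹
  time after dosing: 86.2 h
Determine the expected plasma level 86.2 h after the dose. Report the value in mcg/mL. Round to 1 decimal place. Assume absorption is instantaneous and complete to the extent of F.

9.3 mcg/mL

Amount reaching circulation = F × Dose = 0.78 × 739.0 = 576.4 mg
C₀ = F·Dose / Vd = 576.4 / 11.8 = 48.85 mg/L
C = C₀ · e^(−k·t) = 48.85 × e^(−0.01920 × 86.2)
  = 48.85 × 0.1911 = 9.335 mg/L
(9.335 mg/L = 9.335 mcg/mL)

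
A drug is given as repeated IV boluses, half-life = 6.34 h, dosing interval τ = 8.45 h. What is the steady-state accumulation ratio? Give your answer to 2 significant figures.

1.7

k = ln2 / t½ = 0.693147 / 6.34 = 0.1093 h⁻¹
e^(−kτ) = e^(−0.1093 × 8.45) = 0.3971
Accumulation ratio R = 1 / (1 − e^(−kτ)) = 1 / (1 − 0.3971) = 1.659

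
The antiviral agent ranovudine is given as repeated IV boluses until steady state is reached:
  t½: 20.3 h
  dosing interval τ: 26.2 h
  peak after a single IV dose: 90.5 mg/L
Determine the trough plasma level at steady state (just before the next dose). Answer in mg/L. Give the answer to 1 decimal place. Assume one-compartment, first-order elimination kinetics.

62.6 mg/L

k = ln2 / t½ = 0.693147 / 20.3 = 0.03415 h⁻¹
e^(−kτ) = e^(−0.03415 × 26.2) = 0.4087
Accumulation ratio R = 1 / (1 − e^(−kτ)) = 1 / (1 − 0.4087) = 1.691
Steady-state trough = C₀ × R × e^(−kτ) = 90.5 × 1.691 × 0.4087 = 62.55 mg/L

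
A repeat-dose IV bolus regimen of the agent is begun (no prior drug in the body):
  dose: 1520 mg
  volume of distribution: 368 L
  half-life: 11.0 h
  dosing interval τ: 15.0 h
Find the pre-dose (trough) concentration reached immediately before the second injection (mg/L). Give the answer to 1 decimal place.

1.6 mg/L

C₀ per dose = Dose / Vd = 1520 / 368 = 4.130 mg/L
k = ln2 / t½ = 0.693147 / 11.0 = 0.06301 h⁻¹
Fraction remaining after one interval: r = e^(−kτ) = e^(−0.06301 × 15.0) = 0.3886
Before dose 2, 1 dose has been given (aged 1τ).
C_trough = C₀ × r = 4.130 × 0.3886 = 1.605 mg/L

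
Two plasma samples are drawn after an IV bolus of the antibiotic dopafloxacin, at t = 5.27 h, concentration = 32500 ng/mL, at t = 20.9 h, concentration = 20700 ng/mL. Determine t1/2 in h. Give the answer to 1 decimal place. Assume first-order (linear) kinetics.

k = ln(C₁/C₂) / (t₂ − t₁) = ln(32500/20700) / (20.9 − 5.27)
  = 0.4511 / 15.63 = 0.02886 h⁻¹
t½ = ln2 / k = 0.693147 / 0.02886 = 24.02 h

24.0 h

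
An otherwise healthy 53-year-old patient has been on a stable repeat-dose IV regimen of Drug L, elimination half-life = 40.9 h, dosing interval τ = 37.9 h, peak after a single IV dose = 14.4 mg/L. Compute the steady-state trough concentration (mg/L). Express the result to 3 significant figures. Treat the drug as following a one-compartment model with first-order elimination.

k = ln2 / t½ = 0.693147 / 40.9 = 0.01695 h⁻¹
e^(−kτ) = e^(−0.01695 × 37.9) = 0.5260
Accumulation ratio R = 1 / (1 − e^(−kτ)) = 1 / (1 − 0.5260) = 2.110
Steady-state trough = C₀ × R × e^(−kτ) = 14.4 × 2.110 × 0.5260 = 15.98 mg/L

16.0 mg/L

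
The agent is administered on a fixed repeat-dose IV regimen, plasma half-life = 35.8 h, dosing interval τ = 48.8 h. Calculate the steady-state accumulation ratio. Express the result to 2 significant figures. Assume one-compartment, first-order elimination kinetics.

k = ln2 / t½ = 0.693147 / 35.8 = 0.01936 h⁻¹
e^(−kτ) = e^(−0.01936 × 48.8) = 0.3888
Accumulation ratio R = 1 / (1 − e^(−kτ)) = 1 / (1 − 0.3888) = 1.636

1.6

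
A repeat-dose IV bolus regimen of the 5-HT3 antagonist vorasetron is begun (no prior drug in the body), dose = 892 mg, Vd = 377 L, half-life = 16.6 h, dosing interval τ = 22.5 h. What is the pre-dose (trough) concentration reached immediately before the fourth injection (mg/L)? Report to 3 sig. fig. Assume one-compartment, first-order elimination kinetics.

C₀ per dose = Dose / Vd = 892 / 377 = 2.366 mg/L
k = ln2 / t½ = 0.693147 / 16.6 = 0.04176 h⁻¹
Fraction remaining after one interval: r = e^(−kτ) = e^(−0.04176 × 22.5) = 0.3908
Before dose 4, 3 doses have been given (aged 1τ, 2τ, 3τ).
C_trough = C₀ × (r + r² + … + r^3) = C₀ × r(1−r^3)/(1−r)
        = 2.366 × 0.3908 × (1 − 0.05968) / (1 − 0.3908) = 1.427 mg/L

1.43 mg/L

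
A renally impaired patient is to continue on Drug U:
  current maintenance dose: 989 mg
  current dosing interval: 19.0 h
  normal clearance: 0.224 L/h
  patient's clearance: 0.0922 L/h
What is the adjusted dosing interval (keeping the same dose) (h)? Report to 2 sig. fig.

To keep the same average steady-state level, dosing rate must scale with clearance.
CL ratio = 0.0922 / 0.224 = 0.4116
New interval (same dose) = 19.0 / 0.4116 = 46.16 h

46 h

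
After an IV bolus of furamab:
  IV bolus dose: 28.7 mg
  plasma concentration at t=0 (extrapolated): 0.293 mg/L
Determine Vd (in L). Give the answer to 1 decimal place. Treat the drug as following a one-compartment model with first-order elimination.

Vd = Dose / C₀ = 28.70 / 0.293 = 97.95 L

98.0 L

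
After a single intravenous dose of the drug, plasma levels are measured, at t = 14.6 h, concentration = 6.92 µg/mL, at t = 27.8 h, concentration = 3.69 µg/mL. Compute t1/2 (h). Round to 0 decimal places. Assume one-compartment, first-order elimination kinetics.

15 h

k = ln(C₁/C₂) / (t₂ − t₁) = ln(6.92/3.69) / (27.8 − 14.6)
  = 0.6288 / 13.20 = 0.04764 h⁻¹
t½ = ln2 / k = 0.693147 / 0.04764 = 14.55 h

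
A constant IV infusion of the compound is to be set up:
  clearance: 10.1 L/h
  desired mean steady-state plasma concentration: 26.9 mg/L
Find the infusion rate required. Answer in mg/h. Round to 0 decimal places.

At steady state, infusion rate R₀ = Css × CL = 26.9 × 10.10 = 271.7 mg/h

272 mg/h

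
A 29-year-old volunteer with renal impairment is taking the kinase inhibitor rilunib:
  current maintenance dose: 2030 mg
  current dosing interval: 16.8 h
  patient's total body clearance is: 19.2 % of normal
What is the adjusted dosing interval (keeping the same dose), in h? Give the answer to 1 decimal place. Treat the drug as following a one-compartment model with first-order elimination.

To keep the same average steady-state level, dosing rate must scale with clearance.
CL ratio = 19.2 / 100 = 0.1920
New interval (same dose) = 16.8 / 0.1920 = 87.50 h

87.5 h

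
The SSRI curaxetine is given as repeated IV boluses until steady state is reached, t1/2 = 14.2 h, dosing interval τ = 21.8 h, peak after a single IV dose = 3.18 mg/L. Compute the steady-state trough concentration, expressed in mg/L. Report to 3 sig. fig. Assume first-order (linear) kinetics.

k = ln2 / t½ = 0.693147 / 14.2 = 0.04881 h⁻¹
e^(−kτ) = e^(−0.04881 × 21.8) = 0.3451
Accumulation ratio R = 1 / (1 − e^(−kτ)) = 1 / (1 − 0.3451) = 1.527
Steady-state trough = C₀ × R × e^(−kτ) = 3.18 × 1.527 × 0.3451 = 1.676 mg/L

1.68 mg/L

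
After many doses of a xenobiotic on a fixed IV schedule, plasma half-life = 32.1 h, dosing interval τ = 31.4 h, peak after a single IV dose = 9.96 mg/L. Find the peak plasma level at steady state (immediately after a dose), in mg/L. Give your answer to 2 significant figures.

20 mg/L

k = ln2 / t½ = 0.693147 / 32.1 = 0.02159 h⁻¹
e^(−kτ) = e^(−0.02159 × 31.4) = 0.5077
Accumulation ratio R = 1 / (1 − e^(−kτ)) = 1 / (1 − 0.5077) = 2.031
Steady-state peak = C₀ × R = 9.96 × 2.031 = 20.23 mg/L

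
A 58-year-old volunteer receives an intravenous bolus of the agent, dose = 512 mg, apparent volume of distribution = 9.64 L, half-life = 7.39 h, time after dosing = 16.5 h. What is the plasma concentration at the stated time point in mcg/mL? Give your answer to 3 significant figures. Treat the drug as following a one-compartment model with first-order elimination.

C₀ = Dose / Vd = 512.0 / 9.64 = 53.11 mg/L
k = ln2 / t½ = 0.693147 / 7.39 = 0.09380 h⁻¹
C = C₀ · e^(−k·t) = 53.11 × e^(−0.09380 × 16.5)
  = 53.11 × 0.2127 = 11.30 mg/L
(11.30 mg/L = 11.30 mcg/mL)

11.3 mcg/mL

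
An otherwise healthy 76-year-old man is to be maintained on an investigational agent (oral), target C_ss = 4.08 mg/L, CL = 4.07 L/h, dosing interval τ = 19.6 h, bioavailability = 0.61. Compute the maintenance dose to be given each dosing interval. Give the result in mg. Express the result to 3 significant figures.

534 mg

At steady state, F × (Dose/τ) = Css × CL.
Dose = Css × CL × τ / F = 4.08 × 4.070 × 19.6 / 0.61 = 533.6 mg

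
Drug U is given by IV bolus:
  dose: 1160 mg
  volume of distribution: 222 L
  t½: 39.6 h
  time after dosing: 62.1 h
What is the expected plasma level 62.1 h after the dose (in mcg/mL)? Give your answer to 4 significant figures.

1.762 mcg/mL

C₀ = Dose / Vd = 1160 / 222 = 5.225 mg/L
k = ln2 / t½ = 0.693147 / 39.6 = 0.01750 h⁻¹
C = C₀ · e^(−k·t) = 5.225 × e^(−0.01750 × 62.1)
  = 5.225 × 0.3373 = 1.762 mg/L
(1.762 mg/L = 1.762 mcg/mL)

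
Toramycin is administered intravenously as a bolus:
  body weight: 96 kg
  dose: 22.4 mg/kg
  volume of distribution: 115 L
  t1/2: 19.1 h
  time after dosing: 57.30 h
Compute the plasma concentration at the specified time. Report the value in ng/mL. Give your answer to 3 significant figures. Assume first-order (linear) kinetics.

Total dose = 22.4 × 96 = 2150 mg
C₀ = Dose / Vd = 2150 / 115 = 18.70 mg/L
k = ln2 / t½ = 0.693147 / 19.1 = 0.03629 h⁻¹
t / t½ = 57.30 / 19.1 = 3 half-lives
C = C₀ × (1/2)^3 = 18.70 × 0.1250 = 2.338 mg/L
Convert: 2.338 mg/L × 1000 = 2338 ng/mL

2340 ng/mL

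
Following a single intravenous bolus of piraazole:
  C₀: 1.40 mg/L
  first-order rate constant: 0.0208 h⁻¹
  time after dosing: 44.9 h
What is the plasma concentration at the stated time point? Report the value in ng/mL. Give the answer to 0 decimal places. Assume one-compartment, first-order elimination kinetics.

C = C₀ · e^(−k·t) = 1.400 × e^(−0.02080 × 44.9)
  = 1.400 × 0.3930 = 0.5502 mg/L
Convert: 0.5502 mg/L × 1000 = 550.2 ng/mL

550 ng/mL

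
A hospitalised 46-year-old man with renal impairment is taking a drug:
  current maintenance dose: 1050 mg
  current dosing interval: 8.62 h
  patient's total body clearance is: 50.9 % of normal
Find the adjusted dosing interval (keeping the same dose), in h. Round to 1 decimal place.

16.9 h

To keep the same average steady-state level, dosing rate must scale with clearance.
CL ratio = 50.9 / 100 = 0.5090
New interval (same dose) = 8.62 / 0.5090 = 16.94 h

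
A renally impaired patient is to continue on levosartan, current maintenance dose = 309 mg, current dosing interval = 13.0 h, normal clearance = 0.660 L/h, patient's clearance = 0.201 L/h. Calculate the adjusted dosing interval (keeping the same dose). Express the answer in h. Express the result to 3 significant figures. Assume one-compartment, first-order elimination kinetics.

To keep the same average steady-state level, dosing rate must scale with clearance.
CL ratio = 0.201 / 0.660 = 0.3045
New interval (same dose) = 13.0 / 0.3045 = 42.69 h

42.7 h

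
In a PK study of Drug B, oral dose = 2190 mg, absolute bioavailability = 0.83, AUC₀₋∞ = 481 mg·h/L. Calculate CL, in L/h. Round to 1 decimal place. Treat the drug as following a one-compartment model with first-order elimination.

CL = F·Dose / AUC = 0.83 × 2190 / 481 = 3.779 L/h

3.8 L/h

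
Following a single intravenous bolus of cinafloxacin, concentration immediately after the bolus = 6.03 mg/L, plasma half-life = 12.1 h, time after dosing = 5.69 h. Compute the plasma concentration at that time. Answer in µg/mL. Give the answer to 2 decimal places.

k = ln2 / t½ = 0.693147 / 12.1 = 0.05728 h⁻¹
C = C₀ · e^(−k·t) = 6.030 × e^(−0.05728 × 5.69)
  = 6.030 × 0.7219 = 4.353 mg/L
(4.353 mg/L = 4.353 µg/mL)

4.35 µg/mL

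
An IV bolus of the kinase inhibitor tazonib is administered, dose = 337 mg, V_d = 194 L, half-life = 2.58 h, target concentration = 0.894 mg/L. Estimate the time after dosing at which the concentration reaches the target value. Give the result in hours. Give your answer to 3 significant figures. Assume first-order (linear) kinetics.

2.47 h

C₀ = Dose / Vd = 337.0 / 194 = 1.737 mg/L
k = ln2 / t½ = 0.693147 / 2.58 = 0.2687 h⁻¹
t = ln(C₀ / C) / k = ln(1.737 / 0.894) / 0.2687
  = ln(1.943) / 0.2687 = 0.6642 / 0.2687 = 2.472 h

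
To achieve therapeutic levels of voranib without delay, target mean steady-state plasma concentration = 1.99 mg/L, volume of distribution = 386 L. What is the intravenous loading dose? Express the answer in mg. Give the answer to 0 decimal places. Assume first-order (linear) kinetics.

LD = Css × Vd = 1.99 × 386 = 768.1 mg

768 mg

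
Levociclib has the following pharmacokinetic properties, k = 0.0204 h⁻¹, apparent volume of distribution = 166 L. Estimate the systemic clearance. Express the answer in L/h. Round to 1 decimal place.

3.4 L/h

CL = k × Vd = 0.0204 × 166 = 3.386 L/h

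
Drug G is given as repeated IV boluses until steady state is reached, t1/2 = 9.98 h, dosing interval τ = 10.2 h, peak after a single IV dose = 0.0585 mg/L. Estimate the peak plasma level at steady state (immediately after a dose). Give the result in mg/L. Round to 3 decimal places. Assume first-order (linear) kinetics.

k = ln2 / t½ = 0.693147 / 9.98 = 0.06945 h⁻¹
e^(−kτ) = e^(−0.06945 × 10.2) = 0.4924
Accumulation ratio R = 1 / (1 − e^(−kτ)) = 1 / (1 − 0.4924) = 1.970
Steady-state peak = C₀ × R = 0.0585 × 1.970 = 0.1152 mg/L

0.115 mg/L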